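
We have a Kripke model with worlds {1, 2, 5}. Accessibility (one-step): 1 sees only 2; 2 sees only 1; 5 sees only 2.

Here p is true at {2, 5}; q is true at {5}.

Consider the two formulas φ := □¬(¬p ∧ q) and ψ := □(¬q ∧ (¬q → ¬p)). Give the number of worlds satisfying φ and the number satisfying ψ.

3 and 1

For □¬(¬p ∧ q):
1: successors {2}; ¬(¬p ∧ q) there: 2:T. ✓
2: successors {1}; ¬(¬p ∧ q) there: 1:T. ✓
5: successors {2}; ¬(¬p ∧ q) there: 2:T. ✓
— 3 worlds.
For □(¬q ∧ (¬q → ¬p)):
1: successors {2}; ¬q ∧ (¬q → ¬p) there: 2:F. ✗
2: successors {1}; ¬q ∧ (¬q → ¬p) there: 1:T. ✓
5: successors {2}; ¬q ∧ (¬q → ¬p) there: 2:F. ✗
— 1 world.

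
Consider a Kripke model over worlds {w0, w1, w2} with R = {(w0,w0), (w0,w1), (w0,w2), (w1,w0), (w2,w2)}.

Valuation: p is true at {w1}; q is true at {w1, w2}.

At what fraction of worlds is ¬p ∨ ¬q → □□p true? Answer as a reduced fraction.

w0: ¬p ∨ ¬q is T, □□p is F. ✗
w1: ¬p ∨ ¬q is F, □□p is F. ✓
w2: ¬p ∨ ¬q is T, □□p is F. ✗
That's 1 of 3 worlds, so 1/3.

1/3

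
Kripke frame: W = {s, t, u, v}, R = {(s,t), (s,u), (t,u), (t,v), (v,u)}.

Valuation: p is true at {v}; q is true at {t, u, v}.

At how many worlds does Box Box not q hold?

2

s: successors {t, u}; Box not q there: t:F, u:T. ✗
t: successors {u, v}; Box not q there: u:T, v:F. ✗
u: no successors, so Box Box not q holds vacuously. ✓
v: successors {u}; Box not q there: u:T. ✓
Satisfying worlds: {u, v}.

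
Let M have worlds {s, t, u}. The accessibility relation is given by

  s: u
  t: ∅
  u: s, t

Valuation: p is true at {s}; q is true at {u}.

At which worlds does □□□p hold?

s: successors {u}; □□p there: u:F. ✗
t: no successors, so □□□p holds vacuously. ✓
u: successors {s, t}; □□p there: s:F, t:T. ✗

{t}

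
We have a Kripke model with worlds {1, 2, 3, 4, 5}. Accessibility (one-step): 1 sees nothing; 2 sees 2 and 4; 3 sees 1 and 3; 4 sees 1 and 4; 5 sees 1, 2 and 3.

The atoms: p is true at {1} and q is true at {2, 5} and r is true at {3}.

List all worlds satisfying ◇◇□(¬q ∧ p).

1: no successors, so ◇◇□(¬q ∧ p) fails. ✗
2: successors {2, 4}; ◇□(¬q ∧ p) there: 2:F, 4:T. ✓
3: successors {1, 3}; ◇□(¬q ∧ p) there: 1:F, 3:T. ✓
4: successors {1, 4}; ◇□(¬q ∧ p) there: 1:F, 4:T. ✓
5: successors {1, 2, 3}; ◇□(¬q ∧ p) there: 1:F, 2:F, 3:T. ✓

{2, 3, 4, 5}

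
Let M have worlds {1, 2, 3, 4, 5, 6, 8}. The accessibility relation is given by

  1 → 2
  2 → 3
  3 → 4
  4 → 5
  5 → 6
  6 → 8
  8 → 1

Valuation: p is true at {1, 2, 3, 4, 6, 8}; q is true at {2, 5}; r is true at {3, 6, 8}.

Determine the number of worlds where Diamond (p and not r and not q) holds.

1: successors {2}; p and not r and not q there: 2:F. ✗
2: successors {3}; p and not r and not q there: 3:F. ✗
3: successors {4}; p and not r and not q there: 4:T. ✓
4: successors {5}; p and not r and not q there: 5:F. ✗
5: successors {6}; p and not r and not q there: 6:F. ✗
6: successors {8}; p and not r and not q there: 8:F. ✗
8: successors {1}; p and not r and not q there: 1:T. ✓
Satisfying worlds: {3, 8}.

2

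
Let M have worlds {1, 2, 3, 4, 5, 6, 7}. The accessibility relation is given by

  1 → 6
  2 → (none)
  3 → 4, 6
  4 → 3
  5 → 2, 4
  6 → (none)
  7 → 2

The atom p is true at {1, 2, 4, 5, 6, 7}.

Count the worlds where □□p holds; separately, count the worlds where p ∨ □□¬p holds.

5 and 7

For □□p:
1: successors {6}; □p there: 6:T. ✓
2: no successors, so □□p holds vacuously. ✓
3: successors {4, 6}; □p there: 4:F, 6:T. ✗
4: successors {3}; □p there: 3:T. ✓
5: successors {2, 4}; □p there: 2:T, 4:F. ✗
6: no successors, so □□p holds vacuously. ✓
7: successors {2}; □p there: 2:T. ✓
— 5 worlds.
For p ∨ □□¬p:
1: p is T, □□¬p is T. ✓
2: p is T, □□¬p is T. ✓
3: p is F, □□¬p is T. ✓
4: p is T, □□¬p is F. ✓
5: p is T, □□¬p is T. ✓
6: p is T, □□¬p is T. ✓
7: p is T, □□¬p is T. ✓
— 7 worlds.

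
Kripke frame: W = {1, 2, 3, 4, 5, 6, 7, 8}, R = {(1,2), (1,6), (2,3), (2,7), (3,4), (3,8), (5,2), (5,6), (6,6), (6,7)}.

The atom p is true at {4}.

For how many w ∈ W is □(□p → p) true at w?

1: successors {2, 6}; □p → p there: 2:T, 6:T. ✓
2: successors {3, 7}; □p → p there: 3:T, 7:F. ✗
3: successors {4, 8}; □p → p there: 4:T, 8:F. ✗
4: no successors, so □(□p → p) holds vacuously. ✓
5: successors {2, 6}; □p → p there: 2:T, 6:T. ✓
6: successors {6, 7}; □p → p there: 6:T, 7:F. ✗
7: no successors, so □(□p → p) holds vacuously. ✓
8: no successors, so □(□p → p) holds vacuously. ✓
Satisfying worlds: {1, 4, 5, 7, 8}.

5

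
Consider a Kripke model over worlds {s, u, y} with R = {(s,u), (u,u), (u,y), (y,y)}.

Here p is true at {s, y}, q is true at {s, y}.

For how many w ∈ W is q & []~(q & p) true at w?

s: q is T, []~(q & p) is T. ✓
u: q is F, []~(q & p) is F. ✗
y: q is T, []~(q & p) is F. ✗
Satisfying worlds: {s}.

1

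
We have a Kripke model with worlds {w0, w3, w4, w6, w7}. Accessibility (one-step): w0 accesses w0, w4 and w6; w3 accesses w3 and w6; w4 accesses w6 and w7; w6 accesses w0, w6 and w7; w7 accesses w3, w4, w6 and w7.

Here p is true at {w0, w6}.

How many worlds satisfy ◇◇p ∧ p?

2

w0: ◇◇p is T, p is T. ✓
w3: ◇◇p is T, p is F. ✗
w4: ◇◇p is T, p is F. ✗
w6: ◇◇p is T, p is T. ✓
w7: ◇◇p is T, p is F. ✗
Satisfying worlds: {w0, w6}.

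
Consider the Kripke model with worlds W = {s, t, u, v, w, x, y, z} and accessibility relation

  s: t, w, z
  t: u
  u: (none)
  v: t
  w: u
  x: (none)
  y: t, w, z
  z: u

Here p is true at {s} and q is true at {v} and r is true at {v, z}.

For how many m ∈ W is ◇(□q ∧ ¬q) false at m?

s: successors {t, w, z}; □q ∧ ¬q there: t:F, w:F, z:F. ✗
t: successors {u}; □q ∧ ¬q there: u:T. ✓
u: no successors, so ◇(□q ∧ ¬q) fails. ✗
v: successors {t}; □q ∧ ¬q there: t:F. ✗
w: successors {u}; □q ∧ ¬q there: u:T. ✓
x: no successors, so ◇(□q ∧ ¬q) fails. ✗
y: successors {t, w, z}; □q ∧ ¬q there: t:F, w:F, z:F. ✗
z: successors {u}; □q ∧ ¬q there: u:T. ✓
Satisfying worlds: {t, w, z}.
So ◇(□q ∧ ¬q) fails at the other 5 worlds.

5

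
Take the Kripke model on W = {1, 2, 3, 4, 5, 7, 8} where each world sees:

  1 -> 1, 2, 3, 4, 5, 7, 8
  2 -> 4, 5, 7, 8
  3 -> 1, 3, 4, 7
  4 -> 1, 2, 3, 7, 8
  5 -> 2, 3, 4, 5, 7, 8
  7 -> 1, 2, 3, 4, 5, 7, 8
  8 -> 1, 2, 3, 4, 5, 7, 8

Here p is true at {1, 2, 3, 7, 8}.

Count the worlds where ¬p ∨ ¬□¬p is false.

1: ¬p is F, ¬□¬p is T. ✓
2: ¬p is F, ¬□¬p is T. ✓
3: ¬p is F, ¬□¬p is T. ✓
4: ¬p is T, ¬□¬p is T. ✓
5: ¬p is T, ¬□¬p is T. ✓
7: ¬p is F, ¬□¬p is T. ✓
8: ¬p is F, ¬□¬p is T. ✓
Satisfying worlds: {1, 2, 3, 4, 5, 7, 8}.
So ¬p ∨ ¬□¬p fails at the other 0 worlds.

0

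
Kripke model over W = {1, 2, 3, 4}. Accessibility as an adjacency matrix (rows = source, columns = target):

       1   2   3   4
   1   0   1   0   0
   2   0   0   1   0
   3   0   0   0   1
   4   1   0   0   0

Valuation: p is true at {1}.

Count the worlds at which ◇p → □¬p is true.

3

1: ◇p is F, □¬p is T. ✓
2: ◇p is F, □¬p is T. ✓
3: ◇p is F, □¬p is T. ✓
4: ◇p is T, □¬p is F. ✗
Satisfying worlds: {1, 2, 3}.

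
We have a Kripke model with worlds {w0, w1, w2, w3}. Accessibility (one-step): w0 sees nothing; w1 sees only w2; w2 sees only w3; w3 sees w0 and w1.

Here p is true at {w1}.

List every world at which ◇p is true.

{w3}

w0: no successors, so ◇p fails. ✗
w1: successors {w2}; p there: w2:F. ✗
w2: successors {w3}; p there: w3:F. ✗
w3: successors {w0, w1}; p there: w0:F, w1:T. ✓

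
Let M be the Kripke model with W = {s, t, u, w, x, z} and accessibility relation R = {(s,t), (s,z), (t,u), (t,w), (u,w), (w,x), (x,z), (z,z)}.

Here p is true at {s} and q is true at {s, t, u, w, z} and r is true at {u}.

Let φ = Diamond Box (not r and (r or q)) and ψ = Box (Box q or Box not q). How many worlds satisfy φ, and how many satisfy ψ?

For Diamond Box (not r and (r or q)):
s: successors {t, z}; Box (not r and (r or q)) there: t:F, z:T. ✓
t: successors {u, w}; Box (not r and (r or q)) there: u:T, w:F. ✓
u: successors {w}; Box (not r and (r or q)) there: w:F. ✗
w: successors {x}; Box (not r and (r or q)) there: x:T. ✓
x: successors {z}; Box (not r and (r or q)) there: z:T. ✓
z: successors {z}; Box (not r and (r or q)) there: z:T. ✓
— 5 worlds.
For Box (Box q or Box not q):
s: successors {t, z}; Box q or Box not q there: t:T, z:T. ✓
t: successors {u, w}; Box q or Box not q there: u:T, w:T. ✓
u: successors {w}; Box q or Box not q there: w:T. ✓
w: successors {x}; Box q or Box not q there: x:T. ✓
x: successors {z}; Box q or Box not q there: z:T. ✓
z: successors {z}; Box q or Box not q there: z:T. ✓
— 6 worlds.

5 and 6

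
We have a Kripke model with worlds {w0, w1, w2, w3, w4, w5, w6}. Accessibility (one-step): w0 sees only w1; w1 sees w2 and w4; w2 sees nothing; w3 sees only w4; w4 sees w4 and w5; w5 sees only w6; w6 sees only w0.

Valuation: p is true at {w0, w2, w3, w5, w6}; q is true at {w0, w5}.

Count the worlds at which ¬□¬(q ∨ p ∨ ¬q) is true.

w0: □¬(q ∨ p ∨ ¬q) is F. ✓
w1: □¬(q ∨ p ∨ ¬q) is F. ✓
w2: □¬(q ∨ p ∨ ¬q) is T. ✗
w3: □¬(q ∨ p ∨ ¬q) is F. ✓
w4: □¬(q ∨ p ∨ ¬q) is F. ✓
w5: □¬(q ∨ p ∨ ¬q) is F. ✓
w6: □¬(q ∨ p ∨ ¬q) is F. ✓
Satisfying worlds: {w0, w1, w3, w4, w5, w6}.

6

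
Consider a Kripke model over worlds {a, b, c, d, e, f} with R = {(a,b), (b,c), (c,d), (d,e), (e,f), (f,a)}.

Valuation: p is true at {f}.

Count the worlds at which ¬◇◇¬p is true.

1

a: ◇◇¬p is T. ✗
b: ◇◇¬p is T. ✗
c: ◇◇¬p is T. ✗
d: ◇◇¬p is F. ✓
e: ◇◇¬p is T. ✗
f: ◇◇¬p is T. ✗
Satisfying worlds: {d}.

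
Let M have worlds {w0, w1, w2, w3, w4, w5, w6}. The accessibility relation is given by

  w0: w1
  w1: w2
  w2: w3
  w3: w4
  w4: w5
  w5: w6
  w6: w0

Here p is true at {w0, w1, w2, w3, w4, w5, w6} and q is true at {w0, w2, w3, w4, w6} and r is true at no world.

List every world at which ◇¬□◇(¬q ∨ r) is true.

w0: successors {w1}; ¬□◇(¬q ∨ r) there: w1:T. ✓
w1: successors {w2}; ¬□◇(¬q ∨ r) there: w2:T. ✓
w2: successors {w3}; ¬□◇(¬q ∨ r) there: w3:F. ✗
w3: successors {w4}; ¬□◇(¬q ∨ r) there: w4:T. ✓
w4: successors {w5}; ¬□◇(¬q ∨ r) there: w5:T. ✓
w5: successors {w6}; ¬□◇(¬q ∨ r) there: w6:F. ✗
w6: successors {w0}; ¬□◇(¬q ∨ r) there: w0:T. ✓

{w0, w1, w3, w4, w6}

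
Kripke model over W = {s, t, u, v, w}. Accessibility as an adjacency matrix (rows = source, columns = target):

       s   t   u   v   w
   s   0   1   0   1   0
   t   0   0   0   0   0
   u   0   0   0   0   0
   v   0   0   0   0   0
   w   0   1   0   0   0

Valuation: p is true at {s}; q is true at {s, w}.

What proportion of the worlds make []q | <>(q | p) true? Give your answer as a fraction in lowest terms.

3/5

s: []q is F, <>(q | p) is F. ✗
t: []q is T, <>(q | p) is F. ✓
u: []q is T, <>(q | p) is F. ✓
v: []q is T, <>(q | p) is F. ✓
w: []q is F, <>(q | p) is F. ✗
That's 3 of 5 worlds, so 3/5.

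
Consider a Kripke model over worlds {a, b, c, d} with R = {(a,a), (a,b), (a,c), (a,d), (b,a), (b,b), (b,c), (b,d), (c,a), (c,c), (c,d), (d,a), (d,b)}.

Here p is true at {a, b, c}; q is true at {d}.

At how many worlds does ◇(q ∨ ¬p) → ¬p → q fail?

0

a: ◇(q ∨ ¬p) is T, ¬p → q is T. ✓
b: ◇(q ∨ ¬p) is T, ¬p → q is T. ✓
c: ◇(q ∨ ¬p) is T, ¬p → q is T. ✓
d: ◇(q ∨ ¬p) is F, ¬p → q is T. ✓
Satisfying worlds: {a, b, c, d}.
So ◇(q ∨ ¬p) → ¬p → q fails at the other 0 worlds.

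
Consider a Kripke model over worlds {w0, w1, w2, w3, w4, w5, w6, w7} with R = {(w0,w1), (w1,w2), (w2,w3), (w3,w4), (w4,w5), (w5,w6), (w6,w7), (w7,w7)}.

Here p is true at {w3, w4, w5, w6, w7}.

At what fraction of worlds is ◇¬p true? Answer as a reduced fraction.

1/4

w0: successors {w1}; ¬p there: w1:T. ✓
w1: successors {w2}; ¬p there: w2:T. ✓
w2: successors {w3}; ¬p there: w3:F. ✗
w3: successors {w4}; ¬p there: w4:F. ✗
w4: successors {w5}; ¬p there: w5:F. ✗
w5: successors {w6}; ¬p there: w6:F. ✗
w6: successors {w7}; ¬p there: w7:F. ✗
w7: successors {w7}; ¬p there: w7:F. ✗
That's 2 of 8 worlds, so 2/8 = 1/4.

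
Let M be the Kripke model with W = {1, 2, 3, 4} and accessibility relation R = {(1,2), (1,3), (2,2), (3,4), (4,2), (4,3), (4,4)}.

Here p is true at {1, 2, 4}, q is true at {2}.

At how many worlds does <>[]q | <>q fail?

1

1: <>[]q is T, <>q is T. ✓
2: <>[]q is T, <>q is T. ✓
3: <>[]q is F, <>q is F. ✗
4: <>[]q is T, <>q is T. ✓
Satisfying worlds: {1, 2, 4}.
So <>[]q | <>q fails at the other 1 world.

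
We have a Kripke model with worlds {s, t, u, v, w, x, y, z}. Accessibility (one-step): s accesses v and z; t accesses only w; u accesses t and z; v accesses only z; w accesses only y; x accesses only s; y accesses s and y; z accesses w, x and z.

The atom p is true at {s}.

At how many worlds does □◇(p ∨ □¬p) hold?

6

s: successors {v, z}; ◇(p ∨ □¬p) there: v:T, z:T. ✓
t: successors {w}; ◇(p ∨ □¬p) there: w:F. ✗
u: successors {t, z}; ◇(p ∨ □¬p) there: t:T, z:T. ✓
v: successors {z}; ◇(p ∨ □¬p) there: z:T. ✓
w: successors {y}; ◇(p ∨ □¬p) there: y:T. ✓
x: successors {s}; ◇(p ∨ □¬p) there: s:T. ✓
y: successors {s, y}; ◇(p ∨ □¬p) there: s:T, y:T. ✓
z: successors {w, x, z}; ◇(p ∨ □¬p) there: w:F, x:T, z:T. ✗
Satisfying worlds: {s, u, v, w, x, y}.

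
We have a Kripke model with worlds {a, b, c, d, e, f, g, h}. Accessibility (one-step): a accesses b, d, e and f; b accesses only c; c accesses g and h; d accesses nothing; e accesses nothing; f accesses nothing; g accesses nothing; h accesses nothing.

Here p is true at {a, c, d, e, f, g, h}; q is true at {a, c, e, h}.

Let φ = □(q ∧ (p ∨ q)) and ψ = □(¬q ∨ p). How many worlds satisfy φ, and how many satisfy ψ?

6 and 8

For □(q ∧ (p ∨ q)):
a: successors {b, d, e, f}; q ∧ (p ∨ q) there: b:F, d:F, e:T, f:F. ✗
b: successors {c}; q ∧ (p ∨ q) there: c:T. ✓
c: successors {g, h}; q ∧ (p ∨ q) there: g:F, h:T. ✗
d: no successors, so □(q ∧ (p ∨ q)) holds vacuously. ✓
e: no successors, so □(q ∧ (p ∨ q)) holds vacuously. ✓
f: no successors, so □(q ∧ (p ∨ q)) holds vacuously. ✓
g: no successors, so □(q ∧ (p ∨ q)) holds vacuously. ✓
h: no successors, so □(q ∧ (p ∨ q)) holds vacuously. ✓
— 6 worlds.
For □(¬q ∨ p):
a: successors {b, d, e, f}; ¬q ∨ p there: b:T, d:T, e:T, f:T. ✓
b: successors {c}; ¬q ∨ p there: c:T. ✓
c: successors {g, h}; ¬q ∨ p there: g:T, h:T. ✓
d: no successors, so □(¬q ∨ p) holds vacuously. ✓
e: no successors, so □(¬q ∨ p) holds vacuously. ✓
f: no successors, so □(¬q ∨ p) holds vacuously. ✓
g: no successors, so □(¬q ∨ p) holds vacuously. ✓
h: no successors, so □(¬q ∨ p) holds vacuously. ✓
— 8 worlds.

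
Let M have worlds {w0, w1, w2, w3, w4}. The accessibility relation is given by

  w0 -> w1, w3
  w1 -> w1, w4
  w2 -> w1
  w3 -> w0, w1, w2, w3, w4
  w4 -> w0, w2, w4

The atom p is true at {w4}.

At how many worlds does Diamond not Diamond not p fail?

5

w0: successors {w1, w3}; not Diamond not p there: w1:F, w3:F. ✗
w1: successors {w1, w4}; not Diamond not p there: w1:F, w4:F. ✗
w2: successors {w1}; not Diamond not p there: w1:F. ✗
w3: successors {w0, w1, w2, w3, w4}; not Diamond not p there: w0:F, w1:F, w2:F, w3:F, w4:F. ✗
w4: successors {w0, w2, w4}; not Diamond not p there: w0:F, w2:F, w4:F. ✗
Satisfying worlds: ∅.
So Diamond not Diamond not p fails at the other 5 worlds.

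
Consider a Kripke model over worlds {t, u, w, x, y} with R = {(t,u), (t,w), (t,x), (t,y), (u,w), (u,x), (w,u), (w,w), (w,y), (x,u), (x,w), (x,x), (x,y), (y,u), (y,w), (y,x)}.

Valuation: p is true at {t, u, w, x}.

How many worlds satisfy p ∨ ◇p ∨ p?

t: p is T, ◇p ∨ p is T. ✓
u: p is T, ◇p ∨ p is T. ✓
w: p is T, ◇p ∨ p is T. ✓
x: p is T, ◇p ∨ p is T. ✓
y: p is F, ◇p ∨ p is T. ✓
Satisfying worlds: {t, u, w, x, y}.

5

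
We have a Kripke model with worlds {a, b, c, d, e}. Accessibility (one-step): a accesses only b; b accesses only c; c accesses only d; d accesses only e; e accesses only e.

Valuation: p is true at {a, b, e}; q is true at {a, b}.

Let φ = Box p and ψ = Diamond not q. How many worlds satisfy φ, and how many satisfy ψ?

3 and 4

For Box p:
a: successors {b}; p there: b:T. ✓
b: successors {c}; p there: c:F. ✗
c: successors {d}; p there: d:F. ✗
d: successors {e}; p there: e:T. ✓
e: successors {e}; p there: e:T. ✓
— 3 worlds.
For Diamond not q:
a: successors {b}; not q there: b:F. ✗
b: successors {c}; not q there: c:T. ✓
c: successors {d}; not q there: d:T. ✓
d: successors {e}; not q there: e:T. ✓
e: successors {e}; not q there: e:T. ✓
— 4 worlds.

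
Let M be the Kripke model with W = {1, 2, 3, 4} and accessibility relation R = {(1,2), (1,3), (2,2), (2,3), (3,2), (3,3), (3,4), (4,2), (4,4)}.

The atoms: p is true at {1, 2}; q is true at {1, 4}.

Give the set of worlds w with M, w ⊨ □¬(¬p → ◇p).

1: successors {2, 3}; ¬(¬p → ◇p) there: 2:F, 3:F. ✗
2: successors {2, 3}; ¬(¬p → ◇p) there: 2:F, 3:F. ✗
3: successors {2, 3, 4}; ¬(¬p → ◇p) there: 2:F, 3:F, 4:F. ✗
4: successors {2, 4}; ¬(¬p → ◇p) there: 2:F, 4:F. ✗

∅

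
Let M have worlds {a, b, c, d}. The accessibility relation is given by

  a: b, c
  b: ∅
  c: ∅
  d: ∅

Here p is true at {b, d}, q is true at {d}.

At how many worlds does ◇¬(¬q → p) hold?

a: successors {b, c}; ¬(¬q → p) there: b:F, c:T. ✓
b: no successors, so ◇¬(¬q → p) fails. ✗
c: no successors, so ◇¬(¬q → p) fails. ✗
d: no successors, so ◇¬(¬q → p) fails. ✗
Satisfying worlds: {a}.

1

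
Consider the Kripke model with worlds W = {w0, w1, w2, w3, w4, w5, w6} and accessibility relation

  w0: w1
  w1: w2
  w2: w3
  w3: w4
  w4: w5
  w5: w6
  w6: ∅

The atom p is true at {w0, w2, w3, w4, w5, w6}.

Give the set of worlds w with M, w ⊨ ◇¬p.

w0: successors {w1}; ¬p there: w1:T. ✓
w1: successors {w2}; ¬p there: w2:F. ✗
w2: successors {w3}; ¬p there: w3:F. ✗
w3: successors {w4}; ¬p there: w4:F. ✗
w4: successors {w5}; ¬p there: w5:F. ✗
w5: successors {w6}; ¬p there: w6:F. ✗
w6: no successors, so ◇¬p fails. ✗

{w0}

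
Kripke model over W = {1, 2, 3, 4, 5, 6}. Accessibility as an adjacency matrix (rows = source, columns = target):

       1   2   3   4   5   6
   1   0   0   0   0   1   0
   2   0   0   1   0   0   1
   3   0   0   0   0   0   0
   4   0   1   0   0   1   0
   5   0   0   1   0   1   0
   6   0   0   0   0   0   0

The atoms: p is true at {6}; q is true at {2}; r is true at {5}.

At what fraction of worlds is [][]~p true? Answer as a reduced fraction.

1: successors {5}; []~p there: 5:T. ✓
2: successors {3, 6}; []~p there: 3:T, 6:T. ✓
3: no successors, so [][]~p holds vacuously. ✓
4: successors {2, 5}; []~p there: 2:F, 5:T. ✗
5: successors {3, 5}; []~p there: 3:T, 5:T. ✓
6: no successors, so [][]~p holds vacuously. ✓
That's 5 of 6 worlds, so 5/6.

5/6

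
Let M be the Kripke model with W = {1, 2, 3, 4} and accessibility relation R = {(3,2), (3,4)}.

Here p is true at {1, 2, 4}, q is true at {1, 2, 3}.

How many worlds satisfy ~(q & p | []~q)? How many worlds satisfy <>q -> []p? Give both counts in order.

For ~(q & p | []~q):
1: q & p | []~q is T. ✗
2: q & p | []~q is T. ✗
3: q & p | []~q is F. ✓
4: q & p | []~q is T. ✗
— 1 world.
For <>q -> []p:
1: <>q is F, []p is T. ✓
2: <>q is F, []p is T. ✓
3: <>q is T, []p is T. ✓
4: <>q is F, []p is T. ✓
— 4 worlds.

1 and 4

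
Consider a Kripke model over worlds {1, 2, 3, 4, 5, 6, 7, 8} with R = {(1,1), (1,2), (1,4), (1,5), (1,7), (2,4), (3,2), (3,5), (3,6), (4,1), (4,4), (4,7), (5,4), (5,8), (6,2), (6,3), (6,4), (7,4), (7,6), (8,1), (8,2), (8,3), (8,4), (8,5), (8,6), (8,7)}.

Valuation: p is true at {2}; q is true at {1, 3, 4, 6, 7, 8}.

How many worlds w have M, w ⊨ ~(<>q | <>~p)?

1: <>q | <>~p is T. ✗
2: <>q | <>~p is T. ✗
3: <>q | <>~p is T. ✗
4: <>q | <>~p is T. ✗
5: <>q | <>~p is T. ✗
6: <>q | <>~p is T. ✗
7: <>q | <>~p is T. ✗
8: <>q | <>~p is T. ✗
Satisfying worlds: ∅.

0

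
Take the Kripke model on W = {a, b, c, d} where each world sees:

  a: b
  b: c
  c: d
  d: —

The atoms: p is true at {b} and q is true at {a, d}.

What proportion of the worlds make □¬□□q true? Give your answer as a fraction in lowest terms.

a: successors {b}; ¬□□q there: b:F. ✗
b: successors {c}; ¬□□q there: c:F. ✗
c: successors {d}; ¬□□q there: d:F. ✗
d: no successors, so □¬□□q holds vacuously. ✓
That's 1 of 4 worlds, so 1/4.

1/4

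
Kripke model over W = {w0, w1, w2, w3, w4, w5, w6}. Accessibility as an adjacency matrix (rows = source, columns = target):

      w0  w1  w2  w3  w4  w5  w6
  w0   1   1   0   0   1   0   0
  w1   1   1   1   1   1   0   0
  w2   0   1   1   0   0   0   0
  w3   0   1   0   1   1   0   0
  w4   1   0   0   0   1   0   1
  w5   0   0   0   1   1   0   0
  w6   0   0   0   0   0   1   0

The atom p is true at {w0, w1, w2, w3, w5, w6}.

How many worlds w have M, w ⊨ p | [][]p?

w0: p is T, [][]p is F. ✓
w1: p is T, [][]p is F. ✓
w2: p is T, [][]p is F. ✓
w3: p is T, [][]p is F. ✓
w4: p is F, [][]p is F. ✗
w5: p is T, [][]p is F. ✓
w6: p is T, [][]p is F. ✓
Satisfying worlds: {w0, w1, w2, w3, w5, w6}.

6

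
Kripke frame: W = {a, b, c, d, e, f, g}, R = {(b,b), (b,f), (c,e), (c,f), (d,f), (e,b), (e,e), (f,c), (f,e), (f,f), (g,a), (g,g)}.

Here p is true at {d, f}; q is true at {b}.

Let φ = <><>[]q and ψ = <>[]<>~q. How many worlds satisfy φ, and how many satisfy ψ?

1 and 6

For <><>[]q:
a: no successors, so <><>[]q fails. ✗
b: successors {b, f}; <>[]q there: b:F, f:F. ✗
c: successors {e, f}; <>[]q there: e:F, f:F. ✗
d: successors {f}; <>[]q there: f:F. ✗
e: successors {b, e}; <>[]q there: b:F, e:F. ✗
f: successors {c, e, f}; <>[]q there: c:F, e:F, f:F. ✗
g: successors {a, g}; <>[]q there: a:F, g:T. ✓
— 1 world.
For <>[]<>~q:
a: no successors, so <>[]<>~q fails. ✗
b: successors {b, f}; []<>~q there: b:T, f:T. ✓
c: successors {e, f}; []<>~q there: e:T, f:T. ✓
d: successors {f}; []<>~q there: f:T. ✓
e: successors {b, e}; []<>~q there: b:T, e:T. ✓
f: successors {c, e, f}; []<>~q there: c:T, e:T, f:T. ✓
g: successors {a, g}; []<>~q there: a:T, g:F. ✓
— 6 worlds.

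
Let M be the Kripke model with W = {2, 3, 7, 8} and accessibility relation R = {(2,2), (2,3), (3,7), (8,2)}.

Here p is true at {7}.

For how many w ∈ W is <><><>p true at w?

2

2: successors {2, 3}; <><>p there: 2:T, 3:F. ✓
3: successors {7}; <><>p there: 7:F. ✗
7: no successors, so <><><>p fails. ✗
8: successors {2}; <><>p there: 2:T. ✓
Satisfying worlds: {2, 8}.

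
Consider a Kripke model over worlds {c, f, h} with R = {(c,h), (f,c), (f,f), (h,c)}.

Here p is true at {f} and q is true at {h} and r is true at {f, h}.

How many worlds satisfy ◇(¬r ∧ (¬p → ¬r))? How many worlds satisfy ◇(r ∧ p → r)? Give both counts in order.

For ◇(¬r ∧ (¬p → ¬r)):
c: successors {h}; ¬r ∧ (¬p → ¬r) there: h:F. ✗
f: successors {c, f}; ¬r ∧ (¬p → ¬r) there: c:T, f:F. ✓
h: successors {c}; ¬r ∧ (¬p → ¬r) there: c:T. ✓
— 2 worlds.
For ◇(r ∧ p → r):
c: successors {h}; r ∧ p → r there: h:T. ✓
f: successors {c, f}; r ∧ p → r there: c:T, f:T. ✓
h: successors {c}; r ∧ p → r there: c:T. ✓
— 3 worlds.

2 and 3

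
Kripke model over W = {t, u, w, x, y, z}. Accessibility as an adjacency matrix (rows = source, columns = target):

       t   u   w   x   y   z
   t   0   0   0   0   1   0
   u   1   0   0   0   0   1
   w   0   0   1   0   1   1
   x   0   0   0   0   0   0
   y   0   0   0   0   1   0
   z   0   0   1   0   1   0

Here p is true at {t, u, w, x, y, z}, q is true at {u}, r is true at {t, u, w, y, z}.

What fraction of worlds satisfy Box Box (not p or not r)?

t: successors {y}; Box (not p or not r) there: y:F. ✗
u: successors {t, z}; Box (not p or not r) there: t:F, z:F. ✗
w: successors {w, y, z}; Box (not p or not r) there: w:F, y:F, z:F. ✗
x: no successors, so Box Box (not p or not r) holds vacuously. ✓
y: successors {y}; Box (not p or not r) there: y:F. ✗
z: successors {w, y}; Box (not p or not r) there: w:F, y:F. ✗
That's 1 of 6 worlds, so 1/6.

1/6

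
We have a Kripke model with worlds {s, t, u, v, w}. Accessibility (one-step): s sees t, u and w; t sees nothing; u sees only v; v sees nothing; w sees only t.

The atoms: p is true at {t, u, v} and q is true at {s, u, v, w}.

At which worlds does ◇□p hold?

s: successors {t, u, w}; □p there: t:T, u:T, w:T. ✓
t: no successors, so ◇□p fails. ✗
u: successors {v}; □p there: v:T. ✓
v: no successors, so ◇□p fails. ✗
w: successors {t}; □p there: t:T. ✓

{s, u, w}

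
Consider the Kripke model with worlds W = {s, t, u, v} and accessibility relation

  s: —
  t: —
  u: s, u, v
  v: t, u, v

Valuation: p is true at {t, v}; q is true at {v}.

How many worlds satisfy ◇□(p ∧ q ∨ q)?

2

s: no successors, so ◇□(p ∧ q ∨ q) fails. ✗
t: no successors, so ◇□(p ∧ q ∨ q) fails. ✗
u: successors {s, u, v}; □(p ∧ q ∨ q) there: s:T, u:F, v:F. ✓
v: successors {t, u, v}; □(p ∧ q ∨ q) there: t:T, u:F, v:F. ✓
Satisfying worlds: {u, v}.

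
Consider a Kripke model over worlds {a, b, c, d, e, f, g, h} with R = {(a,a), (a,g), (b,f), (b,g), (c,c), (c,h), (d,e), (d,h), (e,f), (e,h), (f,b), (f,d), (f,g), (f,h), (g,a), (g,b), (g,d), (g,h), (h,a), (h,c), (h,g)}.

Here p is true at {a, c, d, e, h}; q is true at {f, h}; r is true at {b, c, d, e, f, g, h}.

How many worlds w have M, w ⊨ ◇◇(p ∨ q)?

8

a: successors {a, g}; ◇(p ∨ q) there: a:T, g:T. ✓
b: successors {f, g}; ◇(p ∨ q) there: f:T, g:T. ✓
c: successors {c, h}; ◇(p ∨ q) there: c:T, h:T. ✓
d: successors {e, h}; ◇(p ∨ q) there: e:T, h:T. ✓
e: successors {f, h}; ◇(p ∨ q) there: f:T, h:T. ✓
f: successors {b, d, g, h}; ◇(p ∨ q) there: b:T, d:T, g:T, h:T. ✓
g: successors {a, b, d, h}; ◇(p ∨ q) there: a:T, b:T, d:T, h:T. ✓
h: successors {a, c, g}; ◇(p ∨ q) there: a:T, c:T, g:T. ✓
Satisfying worlds: {a, b, c, d, e, f, g, h}.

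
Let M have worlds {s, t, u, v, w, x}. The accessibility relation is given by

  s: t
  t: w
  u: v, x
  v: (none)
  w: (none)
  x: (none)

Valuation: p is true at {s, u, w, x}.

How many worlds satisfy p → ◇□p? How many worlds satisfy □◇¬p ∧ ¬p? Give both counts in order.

For p → ◇□p:
s: p is T, ◇□p is T. ✓
t: p is F, ◇□p is T. ✓
u: p is T, ◇□p is T. ✓
v: p is F, ◇□p is F. ✓
w: p is T, ◇□p is F. ✗
x: p is T, ◇□p is F. ✗
— 4 worlds.
For □◇¬p ∧ ¬p:
s: □◇¬p is F, ¬p is F. ✗
t: □◇¬p is F, ¬p is T. ✗
u: □◇¬p is F, ¬p is F. ✗
v: □◇¬p is T, ¬p is T. ✓
w: □◇¬p is T, ¬p is F. ✗
x: □◇¬p is T, ¬p is F. ✗
— 1 world.

4 and 1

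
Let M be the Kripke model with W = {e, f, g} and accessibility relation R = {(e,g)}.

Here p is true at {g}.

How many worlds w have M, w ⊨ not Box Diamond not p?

e: Box Diamond not p is F. ✓
f: Box Diamond not p is T. ✗
g: Box Diamond not p is T. ✗
Satisfying worlds: {e}.

1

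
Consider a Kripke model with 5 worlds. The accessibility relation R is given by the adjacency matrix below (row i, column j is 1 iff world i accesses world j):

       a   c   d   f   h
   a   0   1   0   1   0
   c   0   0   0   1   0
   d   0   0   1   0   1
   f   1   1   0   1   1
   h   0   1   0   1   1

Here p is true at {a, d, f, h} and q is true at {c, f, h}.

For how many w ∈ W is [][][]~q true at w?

a: successors {c, f}; [][]~q there: c:F, f:F. ✗
c: successors {f}; [][]~q there: f:F. ✗
d: successors {d, h}; [][]~q there: d:F, h:F. ✗
f: successors {a, c, f, h}; [][]~q there: a:F, c:F, f:F, h:F. ✗
h: successors {c, f, h}; [][]~q there: c:F, f:F, h:F. ✗
Satisfying worlds: ∅.

0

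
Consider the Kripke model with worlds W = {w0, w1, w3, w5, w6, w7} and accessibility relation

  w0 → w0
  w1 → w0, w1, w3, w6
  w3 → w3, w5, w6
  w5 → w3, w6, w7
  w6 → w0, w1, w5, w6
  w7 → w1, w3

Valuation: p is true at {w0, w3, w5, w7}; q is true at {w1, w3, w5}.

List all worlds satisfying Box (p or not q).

w0: successors {w0}; p or not q there: w0:T. ✓
w1: successors {w0, w1, w3, w6}; p or not q there: w0:T, w1:F, w3:T, w6:T. ✗
w3: successors {w3, w5, w6}; p or not q there: w3:T, w5:T, w6:T. ✓
w5: successors {w3, w6, w7}; p or not q there: w3:T, w6:T, w7:T. ✓
w6: successors {w0, w1, w5, w6}; p or not q there: w0:T, w1:F, w5:T, w6:T. ✗
w7: successors {w1, w3}; p or not q there: w1:F, w3:T. ✗

{w0, w3, w5}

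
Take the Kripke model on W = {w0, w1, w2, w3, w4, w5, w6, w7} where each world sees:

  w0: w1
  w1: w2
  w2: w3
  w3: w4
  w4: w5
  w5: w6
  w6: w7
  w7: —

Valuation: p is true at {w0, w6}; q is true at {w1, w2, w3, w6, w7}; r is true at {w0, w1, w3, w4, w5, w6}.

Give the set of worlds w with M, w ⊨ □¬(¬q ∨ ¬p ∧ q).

w0: successors {w1}; ¬(¬q ∨ ¬p ∧ q) there: w1:F. ✗
w1: successors {w2}; ¬(¬q ∨ ¬p ∧ q) there: w2:F. ✗
w2: successors {w3}; ¬(¬q ∨ ¬p ∧ q) there: w3:F. ✗
w3: successors {w4}; ¬(¬q ∨ ¬p ∧ q) there: w4:F. ✗
w4: successors {w5}; ¬(¬q ∨ ¬p ∧ q) there: w5:F. ✗
w5: successors {w6}; ¬(¬q ∨ ¬p ∧ q) there: w6:T. ✓
w6: successors {w7}; ¬(¬q ∨ ¬p ∧ q) there: w7:F. ✗
w7: no successors, so □¬(¬q ∨ ¬p ∧ q) holds vacuously. ✓

{w5, w7}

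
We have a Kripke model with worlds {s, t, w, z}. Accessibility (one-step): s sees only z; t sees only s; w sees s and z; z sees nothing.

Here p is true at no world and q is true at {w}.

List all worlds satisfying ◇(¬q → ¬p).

{s, t, w}

s: successors {z}; ¬q → ¬p there: z:T. ✓
t: successors {s}; ¬q → ¬p there: s:T. ✓
w: successors {s, z}; ¬q → ¬p there: s:T, z:T. ✓
z: no successors, so ◇(¬q → ¬p) fails. ✗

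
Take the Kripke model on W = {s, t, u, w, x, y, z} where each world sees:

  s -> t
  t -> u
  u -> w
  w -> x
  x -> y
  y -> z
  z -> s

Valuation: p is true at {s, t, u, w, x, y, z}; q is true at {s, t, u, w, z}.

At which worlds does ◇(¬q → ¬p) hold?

s: successors {t}; ¬q → ¬p there: t:T. ✓
t: successors {u}; ¬q → ¬p there: u:T. ✓
u: successors {w}; ¬q → ¬p there: w:T. ✓
w: successors {x}; ¬q → ¬p there: x:F. ✗
x: successors {y}; ¬q → ¬p there: y:F. ✗
y: successors {z}; ¬q → ¬p there: z:T. ✓
z: successors {s}; ¬q → ¬p there: s:T. ✓

{s, t, u, y, z}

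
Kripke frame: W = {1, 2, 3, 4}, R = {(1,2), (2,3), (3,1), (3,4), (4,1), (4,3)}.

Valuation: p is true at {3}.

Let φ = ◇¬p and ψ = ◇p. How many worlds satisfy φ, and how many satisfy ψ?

3 and 2

For ◇¬p:
1: successors {2}; ¬p there: 2:T. ✓
2: successors {3}; ¬p there: 3:F. ✗
3: successors {1, 4}; ¬p there: 1:T, 4:T. ✓
4: successors {1, 3}; ¬p there: 1:T, 3:F. ✓
— 3 worlds.
For ◇p:
1: successors {2}; p there: 2:F. ✗
2: successors {3}; p there: 3:T. ✓
3: successors {1, 4}; p there: 1:F, 4:F. ✗
4: successors {1, 3}; p there: 1:F, 3:T. ✓
— 2 worlds.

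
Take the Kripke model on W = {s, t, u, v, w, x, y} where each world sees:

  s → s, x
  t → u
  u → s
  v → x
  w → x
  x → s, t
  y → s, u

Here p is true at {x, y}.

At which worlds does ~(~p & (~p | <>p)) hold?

{x, y}

s: ~p & (~p | <>p) is T. ✗
t: ~p & (~p | <>p) is T. ✗
u: ~p & (~p | <>p) is T. ✗
v: ~p & (~p | <>p) is T. ✗
w: ~p & (~p | <>p) is T. ✗
x: ~p & (~p | <>p) is F. ✓
y: ~p & (~p | <>p) is F. ✓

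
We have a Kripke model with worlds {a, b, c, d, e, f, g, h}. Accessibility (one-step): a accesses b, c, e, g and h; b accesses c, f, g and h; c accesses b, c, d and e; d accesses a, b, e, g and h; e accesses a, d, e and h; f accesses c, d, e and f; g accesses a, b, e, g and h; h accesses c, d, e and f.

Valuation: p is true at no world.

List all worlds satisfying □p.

a: successors {b, c, e, g, h}; p there: b:F, c:F, e:F, g:F, h:F. ✗
b: successors {c, f, g, h}; p there: c:F, f:F, g:F, h:F. ✗
c: successors {b, c, d, e}; p there: b:F, c:F, d:F, e:F. ✗
d: successors {a, b, e, g, h}; p there: a:F, b:F, e:F, g:F, h:F. ✗
e: successors {a, d, e, h}; p there: a:F, d:F, e:F, h:F. ✗
f: successors {c, d, e, f}; p there: c:F, d:F, e:F, f:F. ✗
g: successors {a, b, e, g, h}; p there: a:F, b:F, e:F, g:F, h:F. ✗
h: successors {c, d, e, f}; p there: c:F, d:F, e:F, f:F. ✗

∅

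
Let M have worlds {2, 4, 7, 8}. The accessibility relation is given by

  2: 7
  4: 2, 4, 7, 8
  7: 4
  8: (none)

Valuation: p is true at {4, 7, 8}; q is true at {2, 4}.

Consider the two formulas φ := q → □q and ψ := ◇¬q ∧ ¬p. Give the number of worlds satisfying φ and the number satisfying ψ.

2 and 1

For q → □q:
2: q is T, □q is F. ✗
4: q is T, □q is F. ✗
7: q is F, □q is T. ✓
8: q is F, □q is T. ✓
— 2 worlds.
For ◇¬q ∧ ¬p:
2: ◇¬q is T, ¬p is T. ✓
4: ◇¬q is T, ¬p is F. ✗
7: ◇¬q is F, ¬p is F. ✗
8: ◇¬q is F, ¬p is F. ✗
— 1 world.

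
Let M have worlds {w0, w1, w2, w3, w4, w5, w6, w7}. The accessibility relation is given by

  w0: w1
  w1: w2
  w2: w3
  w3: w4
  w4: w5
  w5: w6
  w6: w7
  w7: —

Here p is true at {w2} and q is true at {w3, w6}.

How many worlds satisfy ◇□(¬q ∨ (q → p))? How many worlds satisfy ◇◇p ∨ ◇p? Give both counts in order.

For ◇□(¬q ∨ (q → p)):
w0: successors {w1}; □(¬q ∨ (q → p)) there: w1:T. ✓
w1: successors {w2}; □(¬q ∨ (q → p)) there: w2:F. ✗
w2: successors {w3}; □(¬q ∨ (q → p)) there: w3:T. ✓
w3: successors {w4}; □(¬q ∨ (q → p)) there: w4:T. ✓
w4: successors {w5}; □(¬q ∨ (q → p)) there: w5:F. ✗
w5: successors {w6}; □(¬q ∨ (q → p)) there: w6:T. ✓
w6: successors {w7}; □(¬q ∨ (q → p)) there: w7:T. ✓
w7: no successors, so ◇□(¬q ∨ (q → p)) fails. ✗
— 5 worlds.
For ◇◇p ∨ ◇p:
w0: ◇◇p is T, ◇p is F. ✓
w1: ◇◇p is F, ◇p is T. ✓
w2: ◇◇p is F, ◇p is F. ✗
w3: ◇◇p is F, ◇p is F. ✗
w4: ◇◇p is F, ◇p is F. ✗
w5: ◇◇p is F, ◇p is F. ✗
w6: ◇◇p is F, ◇p is F. ✗
w7: ◇◇p is F, ◇p is F. ✗
— 2 worlds.

5 and 2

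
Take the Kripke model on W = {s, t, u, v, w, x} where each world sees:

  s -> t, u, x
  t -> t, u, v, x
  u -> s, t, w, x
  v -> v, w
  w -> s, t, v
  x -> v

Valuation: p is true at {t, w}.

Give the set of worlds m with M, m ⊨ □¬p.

s: successors {t, u, x}; ¬p there: t:F, u:T, x:T. ✗
t: successors {t, u, v, x}; ¬p there: t:F, u:T, v:T, x:T. ✗
u: successors {s, t, w, x}; ¬p there: s:T, t:F, w:F, x:T. ✗
v: successors {v, w}; ¬p there: v:T, w:F. ✗
w: successors {s, t, v}; ¬p there: s:T, t:F, v:T. ✗
x: successors {v}; ¬p there: v:T. ✓

{x}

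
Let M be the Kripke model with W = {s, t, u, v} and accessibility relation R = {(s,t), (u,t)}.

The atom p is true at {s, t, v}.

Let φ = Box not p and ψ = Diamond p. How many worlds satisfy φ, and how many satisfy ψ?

2 and 2

For Box not p:
s: successors {t}; not p there: t:F. ✗
t: no successors, so Box not p holds vacuously. ✓
u: successors {t}; not p there: t:F. ✗
v: no successors, so Box not p holds vacuously. ✓
— 2 worlds.
For Diamond p:
s: successors {t}; p there: t:T. ✓
t: no successors, so Diamond p fails. ✗
u: successors {t}; p there: t:T. ✓
v: no successors, so Diamond p fails. ✗
— 2 worlds.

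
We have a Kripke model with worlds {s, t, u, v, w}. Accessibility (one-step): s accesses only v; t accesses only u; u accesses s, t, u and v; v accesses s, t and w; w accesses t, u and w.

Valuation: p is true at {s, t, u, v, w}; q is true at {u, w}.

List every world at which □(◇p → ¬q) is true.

{s}

s: successors {v}; ◇p → ¬q there: v:T. ✓
t: successors {u}; ◇p → ¬q there: u:F. ✗
u: successors {s, t, u, v}; ◇p → ¬q there: s:T, t:T, u:F, v:T. ✗
v: successors {s, t, w}; ◇p → ¬q there: s:T, t:T, w:F. ✗
w: successors {t, u, w}; ◇p → ¬q there: t:T, u:F, w:F. ✗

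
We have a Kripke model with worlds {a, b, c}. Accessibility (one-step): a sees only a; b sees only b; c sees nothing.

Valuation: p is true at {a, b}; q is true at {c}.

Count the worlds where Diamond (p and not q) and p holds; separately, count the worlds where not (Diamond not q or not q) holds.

For Diamond (p and not q) and p:
a: Diamond (p and not q) is T, p is T. ✓
b: Diamond (p and not q) is T, p is T. ✓
c: Diamond (p and not q) is F, p is F. ✗
— 2 worlds.
For not (Diamond not q or not q):
a: Diamond not q or not q is T. ✗
b: Diamond not q or not q is T. ✗
c: Diamond not q or not q is F. ✓
— 1 world.

2 and 1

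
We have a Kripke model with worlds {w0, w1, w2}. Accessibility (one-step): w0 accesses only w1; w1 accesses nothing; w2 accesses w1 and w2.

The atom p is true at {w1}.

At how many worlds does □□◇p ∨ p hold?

w0: □□◇p is T, p is F. ✓
w1: □□◇p is T, p is T. ✓
w2: □□◇p is F, p is F. ✗
Satisfying worlds: {w0, w1}.

2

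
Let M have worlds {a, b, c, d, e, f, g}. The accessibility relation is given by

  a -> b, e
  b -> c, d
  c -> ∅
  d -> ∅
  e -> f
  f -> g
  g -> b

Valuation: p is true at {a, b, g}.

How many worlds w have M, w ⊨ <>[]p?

a: successors {b, e}; []p there: b:F, e:F. ✗
b: successors {c, d}; []p there: c:T, d:T. ✓
c: no successors, so <>[]p fails. ✗
d: no successors, so <>[]p fails. ✗
e: successors {f}; []p there: f:T. ✓
f: successors {g}; []p there: g:T. ✓
g: successors {b}; []p there: b:F. ✗
Satisfying worlds: {b, e, f}.

3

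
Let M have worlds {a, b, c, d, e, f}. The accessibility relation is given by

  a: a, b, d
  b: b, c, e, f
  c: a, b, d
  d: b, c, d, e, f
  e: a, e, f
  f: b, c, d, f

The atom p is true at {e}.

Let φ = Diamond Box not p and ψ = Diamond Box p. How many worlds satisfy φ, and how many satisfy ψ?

6 and 0

For Diamond Box not p:
a: successors {a, b, d}; Box not p there: a:T, b:F, d:F. ✓
b: successors {b, c, e, f}; Box not p there: b:F, c:T, e:F, f:T. ✓
c: successors {a, b, d}; Box not p there: a:T, b:F, d:F. ✓
d: successors {b, c, d, e, f}; Box not p there: b:F, c:T, d:F, e:F, f:T. ✓
e: successors {a, e, f}; Box not p there: a:T, e:F, f:T. ✓
f: successors {b, c, d, f}; Box not p there: b:F, c:T, d:F, f:T. ✓
— 6 worlds.
For Diamond Box p:
a: successors {a, b, d}; Box p there: a:F, b:F, d:F. ✗
b: successors {b, c, e, f}; Box p there: b:F, c:F, e:F, f:F. ✗
c: successors {a, b, d}; Box p there: a:F, b:F, d:F. ✗
d: successors {b, c, d, e, f}; Box p there: b:F, c:F, d:F, e:F, f:F. ✗
e: successors {a, e, f}; Box p there: a:F, e:F, f:F. ✗
f: successors {b, c, d, f}; Box p there: b:F, c:F, d:F, f:F. ✗
— 0 worlds.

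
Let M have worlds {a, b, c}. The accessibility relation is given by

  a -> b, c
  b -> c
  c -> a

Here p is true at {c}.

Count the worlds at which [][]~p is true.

1

a: successors {b, c}; []~p there: b:F, c:T. ✗
b: successors {c}; []~p there: c:T. ✓
c: successors {a}; []~p there: a:F. ✗
Satisfying worlds: {b}.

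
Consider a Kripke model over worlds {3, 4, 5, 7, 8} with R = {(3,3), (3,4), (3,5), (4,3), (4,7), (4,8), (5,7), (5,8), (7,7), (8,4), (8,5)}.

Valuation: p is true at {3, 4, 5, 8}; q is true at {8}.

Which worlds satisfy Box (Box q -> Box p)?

3: successors {3, 4, 5}; Box q -> Box p there: 3:T, 4:T, 5:T. ✓
4: successors {3, 7, 8}; Box q -> Box p there: 3:T, 7:T, 8:T. ✓
5: successors {7, 8}; Box q -> Box p there: 7:T, 8:T. ✓
7: successors {7}; Box q -> Box p there: 7:T. ✓
8: successors {4, 5}; Box q -> Box p there: 4:T, 5:T. ✓

{3, 4, 5, 7, 8}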